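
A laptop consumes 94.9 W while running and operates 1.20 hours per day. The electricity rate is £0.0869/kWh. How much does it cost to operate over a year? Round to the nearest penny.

£3.61

Energy = 94.9 W × 1.20 h/day × 365 days = 41,566 Wh = 41.57 kWh
Cost = 41.57 kWh × £0.0869/kWh = £3.61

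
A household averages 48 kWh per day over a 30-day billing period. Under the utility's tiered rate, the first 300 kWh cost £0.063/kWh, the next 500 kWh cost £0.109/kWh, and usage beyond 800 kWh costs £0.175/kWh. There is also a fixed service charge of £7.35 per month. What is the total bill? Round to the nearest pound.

Usage = 48 kWh/day × 30 days = 1440 kWh
First 300 kWh × £0.063 = £18.90
Next 500 kWh × £0.109 = £54.50
Remaining 640 kWh × £0.175 = £112.00
Energy charge = £185.40; + service £7.35 = £192.75 ≈ £193

£193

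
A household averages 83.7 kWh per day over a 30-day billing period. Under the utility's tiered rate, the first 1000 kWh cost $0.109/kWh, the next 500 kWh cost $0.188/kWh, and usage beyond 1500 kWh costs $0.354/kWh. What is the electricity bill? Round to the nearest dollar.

Usage = 83.7 kWh/day × 30 days = 2511 kWh
First 1000 kWh × $0.109 = $109.00
Next 500 kWh × $0.188 = $94.00
Remaining 1011 kWh × $0.354 = $357.89
Total = $560.89 ≈ $561

$561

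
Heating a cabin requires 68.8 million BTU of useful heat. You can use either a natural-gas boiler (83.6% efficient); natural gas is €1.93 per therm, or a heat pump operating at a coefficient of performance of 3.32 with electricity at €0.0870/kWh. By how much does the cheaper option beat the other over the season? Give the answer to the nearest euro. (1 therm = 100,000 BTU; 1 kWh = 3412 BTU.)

Heat load = 68.8 × 10⁶ BTU = 68,800,000 BTU
Gas: input = 68,800,000 / 0.836 = 82,296,651 BTU = 823 therm → 823 × €1.93 = €1,588.33
Heat pump: 68,800,000 BTU / 3412 = 20,160 kWh heat; / 3.32 = 6,074 kWh in → × €0.0870 = €528.40
Difference = |€1,588.33 − €528.40| = €1,059.93 ≈ €1060

€1060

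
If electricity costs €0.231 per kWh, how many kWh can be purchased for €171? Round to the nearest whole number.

€171 / €0.231 per kWh = 740.3 kWh

740 kWh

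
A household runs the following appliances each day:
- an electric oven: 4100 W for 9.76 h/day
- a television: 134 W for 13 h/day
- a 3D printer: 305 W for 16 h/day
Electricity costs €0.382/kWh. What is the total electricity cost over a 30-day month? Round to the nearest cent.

€534.47

electric oven: 4100 W × 9.76 h × 30 d = 1,200,480 Wh = 1,200 kWh
television: 134 W × 13 h × 30 d = 52,260 Wh = 52.26 kWh
3D printer: 305 W × 16 h × 30 d = 146,400 Wh = 146.4 kWh
Total energy = 1,200 + 52.26 + 146.4 = 1,399 kWh
Cost = 1,399 kWh × €0.382 = €534.47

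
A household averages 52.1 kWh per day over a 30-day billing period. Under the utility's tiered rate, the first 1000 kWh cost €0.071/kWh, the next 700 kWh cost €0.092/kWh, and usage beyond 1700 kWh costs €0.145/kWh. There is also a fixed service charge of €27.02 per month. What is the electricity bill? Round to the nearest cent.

Usage = 52.1 kWh/day × 30 days = 1563 kWh
First 1000 kWh × €0.071 = €71.00
Next 563 kWh × €0.092 = €51.80
Remaining tier: 0 kWh (not reached)
Energy charge = €122.80; + service €27.02 = €149.82

€149.82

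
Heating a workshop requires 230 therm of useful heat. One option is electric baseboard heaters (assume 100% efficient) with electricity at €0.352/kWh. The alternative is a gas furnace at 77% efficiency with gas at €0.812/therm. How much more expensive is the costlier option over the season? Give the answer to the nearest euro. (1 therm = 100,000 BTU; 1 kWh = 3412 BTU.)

€2130

Heat load = 230 therm × 100,000 = 23,000,000 BTU
Gas: input = 23,000,000 / 0.770 = 29,870,130 BTU = 298.7 therm → 298.7 × €0.812 = €242.55
Electric: 23,000,000 BTU / 3412 = 6,741 kWh → × €0.352 = €2,372.80
Difference = |€242.55 − €2,372.80| = €2,130.26 ≈ €2130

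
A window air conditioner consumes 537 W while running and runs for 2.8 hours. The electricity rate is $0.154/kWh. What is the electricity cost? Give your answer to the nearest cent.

$0.23

Energy = 537 W × 2.8 h = 1,504 Wh = 1.504 kWh
Cost = 1.504 kWh × $0.154/kWh = $0.23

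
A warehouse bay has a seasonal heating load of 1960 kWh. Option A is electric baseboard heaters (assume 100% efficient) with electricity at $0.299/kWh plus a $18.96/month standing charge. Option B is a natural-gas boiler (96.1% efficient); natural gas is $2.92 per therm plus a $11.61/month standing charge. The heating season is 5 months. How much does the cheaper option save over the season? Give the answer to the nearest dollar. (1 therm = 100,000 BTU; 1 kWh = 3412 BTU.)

$420

Heat load = 1960 kWh × 3412 = 6,687,520 BTU
Gas: input = 6,687,520 / 0.961 = 6,958,918 BTU = 69.59 therm → 69.59 × $2.92 = $203.20; + 5 × $11.61 standing = $261.25
Electric: 6,687,520 BTU / 3412 = 1,960 kWh → × $0.299 = $586.04; + 5 × $18.96 standing = $680.84
Difference = |$261.25 − $680.84| = $419.59 ≈ $420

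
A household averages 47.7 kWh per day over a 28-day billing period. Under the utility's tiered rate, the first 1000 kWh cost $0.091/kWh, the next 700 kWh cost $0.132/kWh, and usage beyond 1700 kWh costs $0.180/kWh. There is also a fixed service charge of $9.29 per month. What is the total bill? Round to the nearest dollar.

Usage = 47.7 kWh/day × 28 days = 1335.6 kWh
First 1000 kWh × $0.091 = $91.00
Next 335.6 kWh × $0.132 = $44.30
Remaining tier: 0 kWh (not reached)
Energy charge = $135.30; + service $9.29 = $144.59 ≈ $145

$145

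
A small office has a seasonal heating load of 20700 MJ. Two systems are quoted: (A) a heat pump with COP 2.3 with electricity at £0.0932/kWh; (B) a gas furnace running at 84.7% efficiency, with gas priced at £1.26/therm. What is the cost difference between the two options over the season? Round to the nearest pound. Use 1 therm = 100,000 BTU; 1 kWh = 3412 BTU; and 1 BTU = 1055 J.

£59

Heat load = 20700 MJ = 20,700,000,000 J / 1055 = 19,620,853 BTU
Gas: input = 19,620,853 / 0.847 = 23,165,116 BTU = 231.7 therm → 231.7 × £1.26 = £291.88
Heat pump: 19,620,853 BTU / 3412 = 5,751 kWh heat; / 2.3 = 2,500 kWh in → × £0.0932 = £233.02
Difference = |£291.88 − £233.02| = £58.86 ≈ £59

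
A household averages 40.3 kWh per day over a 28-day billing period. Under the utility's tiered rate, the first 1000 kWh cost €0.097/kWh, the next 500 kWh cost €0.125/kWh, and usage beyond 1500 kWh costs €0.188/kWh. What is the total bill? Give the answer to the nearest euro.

€113

Usage = 40.3 kWh/day × 28 days = 1128.4 kWh
First 1000 kWh × €0.097 = €97.00
Next 128.4 kWh × €0.125 = €16.05
Remaining tier: 0 kWh (not reached)
Total = €113.05 ≈ €113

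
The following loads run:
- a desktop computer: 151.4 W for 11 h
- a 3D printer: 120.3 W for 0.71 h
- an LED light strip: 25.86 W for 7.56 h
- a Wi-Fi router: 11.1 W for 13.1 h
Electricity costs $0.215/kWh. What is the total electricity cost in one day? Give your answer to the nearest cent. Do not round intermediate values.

desktop computer: 151.4 W × 11 h = 1,665 Wh = 1.665 kWh
3D printer: 120.3 W × 0.71 h = 85 Wh = 0.08541 kWh
LED light strip: 25.86 W × 7.56 h = 196 Wh = 0.1955 kWh
Wi-Fi router: 11.1 W × 13.1 h = 145 Wh = 0.1454 kWh
Total energy = 1.665 + 0.08541 + 0.1955 + 0.1454 = 2.092 kWh
Cost = 2.092 kWh × $0.215 = $0.45

$0.45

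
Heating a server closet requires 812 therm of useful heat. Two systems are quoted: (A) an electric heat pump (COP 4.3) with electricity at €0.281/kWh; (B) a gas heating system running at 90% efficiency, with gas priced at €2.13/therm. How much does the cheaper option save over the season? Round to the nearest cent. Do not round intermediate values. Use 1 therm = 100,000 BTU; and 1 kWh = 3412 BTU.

€366.54

Heat load = 812 therm × 100,000 = 81,200,000 BTU
Gas: input = 81,200,000 / 0.90 = 90,222,222 BTU = 902.2 therm → 902.2 × €2.13 = €1,921.73
Heat pump: 81,200,000 BTU / 3412 = 23,800 kWh heat; / 4.3 = 5,535 kWh in → × €0.281 = €1,555.20
Difference = |€1,921.73 − €1,555.20| = €366.54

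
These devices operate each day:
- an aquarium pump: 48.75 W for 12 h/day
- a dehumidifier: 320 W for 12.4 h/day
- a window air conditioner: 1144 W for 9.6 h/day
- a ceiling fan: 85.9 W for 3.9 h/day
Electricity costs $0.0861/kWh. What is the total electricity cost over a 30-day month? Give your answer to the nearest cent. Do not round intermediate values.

$40.99

aquarium pump: 48.75 W × 12 h × 30 d = 17,550 Wh = 17.55 kWh
dehumidifier: 320 W × 12.4 h × 30 d = 119,040 Wh = 119 kWh
window air conditioner: 1144 W × 9.6 h × 30 d = 329,472 Wh = 329.5 kWh
ceiling fan: 85.9 W × 3.9 h × 30 d = 10,050 Wh = 10.05 kWh
Total energy = 17.55 + 119 + 329.5 + 10.05 = 476.1 kWh
Cost = 476.1 kWh × $0.0861 = $40.99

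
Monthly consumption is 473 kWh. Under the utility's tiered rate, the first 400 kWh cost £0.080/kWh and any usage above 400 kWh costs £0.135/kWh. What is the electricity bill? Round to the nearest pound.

First 400 kWh × £0.080 = £32.00
Remaining 73 kWh × £0.135 = £9.86
Total = £41.86 ≈ £42

£42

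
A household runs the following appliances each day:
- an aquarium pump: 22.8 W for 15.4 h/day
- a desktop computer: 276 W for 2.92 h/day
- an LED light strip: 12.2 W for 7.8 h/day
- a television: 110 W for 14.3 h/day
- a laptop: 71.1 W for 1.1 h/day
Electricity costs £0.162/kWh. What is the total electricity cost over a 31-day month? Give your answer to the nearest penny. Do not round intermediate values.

aquarium pump: 22.8 W × 15.4 h × 31 d = 10,885 Wh = 10.88 kWh
desktop computer: 276 W × 2.92 h × 31 d = 24,984 Wh = 24.98 kWh
LED light strip: 12.2 W × 7.8 h × 31 d = 2,950 Wh = 2.95 kWh
television: 110 W × 14.3 h × 31 d = 48,763 Wh = 48.76 kWh
laptop: 71.1 W × 1.1 h × 31 d = 2,425 Wh = 2.425 kWh
Total energy = 10.88 + 24.98 + 2.95 + 48.76 + 2.425 = 90.01 kWh
Cost = 90.01 kWh × £0.162 = £14.58

£14.58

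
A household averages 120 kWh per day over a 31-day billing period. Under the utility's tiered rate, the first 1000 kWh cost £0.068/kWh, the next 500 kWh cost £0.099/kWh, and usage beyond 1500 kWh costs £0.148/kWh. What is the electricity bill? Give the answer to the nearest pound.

£446

Usage = 120 kWh/day × 31 days = 3720 kWh
First 1000 kWh × £0.068 = £68.00
Next 500 kWh × £0.099 = £49.50
Remaining 2220 kWh × £0.148 = £328.56
Total = £446.06 ≈ £446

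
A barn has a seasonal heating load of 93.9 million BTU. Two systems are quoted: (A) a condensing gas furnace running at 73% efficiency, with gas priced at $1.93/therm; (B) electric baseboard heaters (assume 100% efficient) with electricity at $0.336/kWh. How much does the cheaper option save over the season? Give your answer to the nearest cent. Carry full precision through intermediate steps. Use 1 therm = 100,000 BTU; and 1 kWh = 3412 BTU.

Heat load = 93.9 × 10⁶ BTU = 93,900,000 BTU
Gas: input = 93,900,000 / 0.73 = 128,630,137 BTU = 1,286 therm → 1,286 × $1.93 = $2,482.56
Electric: 93,900,000 BTU / 3412 = 27,520 kWh → × $0.336 = $9,246.89
Difference = |$2,482.56 − $9,246.89| = $6,764.33

$6764.33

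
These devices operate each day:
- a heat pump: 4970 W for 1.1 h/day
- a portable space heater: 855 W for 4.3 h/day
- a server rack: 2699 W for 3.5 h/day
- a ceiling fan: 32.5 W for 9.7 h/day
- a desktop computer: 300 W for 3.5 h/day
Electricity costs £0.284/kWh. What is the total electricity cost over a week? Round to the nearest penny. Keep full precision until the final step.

£39.67

heat pump: 4970 W × 1.1 h × 7 d = 38,269 Wh = 38.27 kWh
portable space heater: 855 W × 4.3 h × 7 d = 25,736 Wh = 25.74 kWh
server rack: 2699 W × 3.5 h × 7 d = 66,126 Wh = 66.13 kWh
ceiling fan: 32.5 W × 9.7 h × 7 d = 2,207 Wh = 2.207 kWh
desktop computer: 300 W × 3.5 h × 7 d = 7,350 Wh = 7.35 kWh
Total energy = 38.27 + 25.74 + 66.13 + 2.207 + 7.35 = 139.7 kWh
Cost = 139.7 kWh × £0.284 = £39.67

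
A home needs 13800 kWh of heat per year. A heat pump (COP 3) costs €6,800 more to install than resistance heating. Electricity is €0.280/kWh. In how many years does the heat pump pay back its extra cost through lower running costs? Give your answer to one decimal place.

Resistance: 13800 kWh × €0.280 = €3,864.00/yr
Heat pump: 13800 / 3 = 4600 kWh in → × €0.280 = €1,288.00/yr
Annual savings = €2,576.00
Payback = €6,800 / €2,576.00 = 2.64 years

2.6 years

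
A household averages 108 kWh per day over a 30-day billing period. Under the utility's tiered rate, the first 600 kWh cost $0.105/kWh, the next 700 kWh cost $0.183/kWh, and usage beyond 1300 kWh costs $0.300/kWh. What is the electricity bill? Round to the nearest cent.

Usage = 108 kWh/day × 30 days = 3240 kWh
First 600 kWh × $0.105 = $63.00
Next 700 kWh × $0.183 = $128.10
Remaining 1940 kWh × $0.300 = $582.00
Total = $773.10

$773.10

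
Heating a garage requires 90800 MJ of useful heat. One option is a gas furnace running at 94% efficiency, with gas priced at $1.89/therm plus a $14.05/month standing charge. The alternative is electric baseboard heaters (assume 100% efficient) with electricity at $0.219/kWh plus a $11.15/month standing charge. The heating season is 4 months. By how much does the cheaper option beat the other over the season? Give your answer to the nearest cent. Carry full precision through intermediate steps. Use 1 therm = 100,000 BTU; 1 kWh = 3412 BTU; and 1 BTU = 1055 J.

$3782.11

Heat load = 90800 MJ = 90,800,000,000 J / 1055 = 86,066,351 BTU
Gas: input = 86,066,351 / 0.940 = 91,559,948 BTU = 915.6 therm → 915.6 × $1.89 = $1,730.48; + 4 × $14.05 standing = $1,786.68
Electric: 86,066,351 BTU / 3412 = 25,220 kWh → × $0.219 = $5,524.19; + 4 × $11.15 standing = $5,568.79
Difference = |$1,786.68 − $5,568.79| = $3,782.11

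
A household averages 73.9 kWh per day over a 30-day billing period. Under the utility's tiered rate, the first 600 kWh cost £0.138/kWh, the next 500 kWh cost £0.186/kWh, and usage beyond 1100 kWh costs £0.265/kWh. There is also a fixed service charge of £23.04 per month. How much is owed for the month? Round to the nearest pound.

Usage = 73.9 kWh/day × 30 days = 2217 kWh
First 600 kWh × £0.138 = £82.80
Next 500 kWh × £0.186 = £93.00
Remaining 1117 kWh × £0.265 = £296.00
Energy charge = £471.81; + service £23.04 = £494.85 ≈ £495

£495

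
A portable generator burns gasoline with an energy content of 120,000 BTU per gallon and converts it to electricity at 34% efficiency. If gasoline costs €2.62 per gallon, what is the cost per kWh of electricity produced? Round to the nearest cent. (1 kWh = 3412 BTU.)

€0.22

Electrical output per gallon = 120,000 BTU × 0.34 / 3412 BTU/kWh = 11.96 kWh
Cost per kWh = €2.62 / 11.96 kWh = €0.219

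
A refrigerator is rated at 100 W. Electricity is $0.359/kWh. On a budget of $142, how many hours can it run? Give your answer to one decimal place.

3955.4 h

Energy budget = $142 / $0.359 per kWh = 395.5 kWh = 395,543 Wh
Runtime = 395,543 Wh / 100 W = 3,955 h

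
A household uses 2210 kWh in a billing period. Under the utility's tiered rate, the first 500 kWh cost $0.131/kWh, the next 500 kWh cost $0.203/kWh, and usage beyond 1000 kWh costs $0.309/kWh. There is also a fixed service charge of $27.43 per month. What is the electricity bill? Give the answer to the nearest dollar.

$568

First 500 kWh × $0.131 = $65.50
Next 500 kWh × $0.203 = $101.50
Remaining 1210 kWh × $0.309 = $373.89
Energy charge = $540.89; + service $27.43 = $568.32 ≈ $568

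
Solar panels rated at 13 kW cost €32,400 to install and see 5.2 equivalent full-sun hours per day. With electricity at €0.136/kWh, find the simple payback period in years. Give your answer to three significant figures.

Daily generation = 13 kW × 5.2 h = 67.6 kWh
Annual generation = 67.6 × 365 = 24674 kWh
Annual savings = 24674 × €0.136 = €3,355.66
Payback = €32,400 / €3,355.66 = 9.66 years

9.66 years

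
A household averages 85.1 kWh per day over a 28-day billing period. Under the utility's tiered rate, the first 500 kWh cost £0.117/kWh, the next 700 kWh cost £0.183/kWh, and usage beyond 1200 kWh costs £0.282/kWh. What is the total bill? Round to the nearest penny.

Usage = 85.1 kWh/day × 28 days = 2382.8 kWh
First 500 kWh × £0.117 = £58.50
Next 700 kWh × £0.183 = £128.10
Remaining 1182.8 kWh × £0.282 = £333.55
Total = £520.15

£520.15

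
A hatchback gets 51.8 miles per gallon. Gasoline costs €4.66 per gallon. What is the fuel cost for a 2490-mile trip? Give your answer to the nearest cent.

€224.00

Fuel = 2490 mi / 51.8 mpg = 48.07 gal
Cost = 48.07 gal × €4.66/gal = €224.00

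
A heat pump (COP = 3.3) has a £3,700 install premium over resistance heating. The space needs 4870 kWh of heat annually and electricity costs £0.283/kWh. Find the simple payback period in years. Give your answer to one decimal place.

3.9 years

Resistance: 4870 kWh × £0.283 = £1,378.21/yr
Heat pump: 4870 / 3.3 = 1476 kWh in → × £0.283 = £417.64/yr
Annual savings = £960.57
Payback = £3,700 / £960.57 = 3.85 years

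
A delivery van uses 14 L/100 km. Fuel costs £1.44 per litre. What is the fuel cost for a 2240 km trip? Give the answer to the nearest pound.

£452

Fuel = 14 L/100 km × 2240 km / 100 = 313.6 L
Cost = 313.6 L × £1.44/L = £451.58 ≈ £452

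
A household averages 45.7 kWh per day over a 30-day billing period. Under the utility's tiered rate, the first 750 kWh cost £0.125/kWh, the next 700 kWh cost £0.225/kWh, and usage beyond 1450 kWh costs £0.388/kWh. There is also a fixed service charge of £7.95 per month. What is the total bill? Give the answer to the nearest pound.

£241

Usage = 45.7 kWh/day × 30 days = 1371 kWh
First 750 kWh × £0.125 = £93.75
Next 621 kWh × £0.225 = £139.72
Remaining tier: 0 kWh (not reached)
Energy charge = £233.47; + service £7.95 = £241.42 ≈ £241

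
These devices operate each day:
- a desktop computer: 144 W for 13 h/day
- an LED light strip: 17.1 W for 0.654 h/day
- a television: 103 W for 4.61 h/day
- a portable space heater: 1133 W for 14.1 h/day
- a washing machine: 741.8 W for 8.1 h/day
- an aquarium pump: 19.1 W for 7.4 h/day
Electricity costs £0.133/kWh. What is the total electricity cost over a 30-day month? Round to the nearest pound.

£98

desktop computer: 144 W × 13 h × 30 d = 56,160 Wh = 56.16 kWh
LED light strip: 17.1 W × 0.654 h × 30 d = 336 Wh = 0.3355 kWh
television: 103 W × 4.61 h × 30 d = 14,245 Wh = 14.24 kWh
portable space heater: 1133 W × 14.1 h × 30 d = 479,259 Wh = 479.3 kWh
washing machine: 741.8 W × 8.1 h × 30 d = 180,257 Wh = 180.3 kWh
aquarium pump: 19.1 W × 7.4 h × 30 d = 4,240 Wh = 4.24 kWh
Total energy = 56.16 + 0.3355 + 14.24 + 479.3 + 180.3 + 4.24 = 734.5 kWh
Cost = 734.5 kWh × £0.133 = £97.69 ≈ £98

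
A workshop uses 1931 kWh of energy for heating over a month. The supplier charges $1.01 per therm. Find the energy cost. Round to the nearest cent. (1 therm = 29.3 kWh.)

$66.56

1931 kWh × (0.03413 therm/kWh) = 65.9 therm
Cost = 65.9 therm × $1.01/therm = $66.56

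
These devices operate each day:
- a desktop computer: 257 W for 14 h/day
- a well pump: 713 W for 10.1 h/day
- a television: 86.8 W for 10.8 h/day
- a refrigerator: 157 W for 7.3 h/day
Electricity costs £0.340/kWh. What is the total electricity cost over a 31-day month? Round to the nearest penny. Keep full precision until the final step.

desktop computer: 257 W × 14 h × 31 d = 111,538 Wh = 111.5 kWh
well pump: 713 W × 10.1 h × 31 d = 223,240 Wh = 223.2 kWh
television: 86.8 W × 10.8 h × 31 d = 29,061 Wh = 29.06 kWh
refrigerator: 157 W × 7.3 h × 31 d = 35,529 Wh = 35.53 kWh
Total energy = 111.5 + 223.2 + 29.06 + 35.53 = 399.4 kWh
Cost = 399.4 kWh × £0.340 = £135.79

£135.79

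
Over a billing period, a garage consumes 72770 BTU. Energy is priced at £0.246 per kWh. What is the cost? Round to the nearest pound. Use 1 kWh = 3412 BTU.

72770 BTU × (0.00029308 kWh/BTU) = 21.33 kWh
Cost = 21.33 kWh × £0.246/kWh = £5.25 ≈ £5

£5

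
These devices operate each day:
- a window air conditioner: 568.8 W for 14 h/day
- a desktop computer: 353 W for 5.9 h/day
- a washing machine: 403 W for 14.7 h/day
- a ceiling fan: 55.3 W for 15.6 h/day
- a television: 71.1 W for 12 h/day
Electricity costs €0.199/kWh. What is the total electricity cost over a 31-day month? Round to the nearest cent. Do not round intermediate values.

window air conditioner: 568.8 W × 14 h × 31 d = 246,859 Wh = 246.9 kWh
desktop computer: 353 W × 5.9 h × 31 d = 64,564 Wh = 64.56 kWh
washing machine: 403 W × 14.7 h × 31 d = 183,647 Wh = 183.6 kWh
ceiling fan: 55.3 W × 15.6 h × 31 d = 26,743 Wh = 26.74 kWh
television: 71.1 W × 12 h × 31 d = 26,449 Wh = 26.45 kWh
Total energy = 246.9 + 64.56 + 183.6 + 26.74 + 26.45 = 548.3 kWh
Cost = 548.3 kWh × €0.199 = €109.10

€109.10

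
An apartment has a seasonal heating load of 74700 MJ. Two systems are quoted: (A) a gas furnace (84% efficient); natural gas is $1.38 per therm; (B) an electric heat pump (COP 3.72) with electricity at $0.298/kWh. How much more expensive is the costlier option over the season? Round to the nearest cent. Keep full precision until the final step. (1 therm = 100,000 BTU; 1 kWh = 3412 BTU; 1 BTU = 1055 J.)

Heat load = 74700 MJ = 74,700,000,000 J / 1055 = 70,805,687 BTU
Gas: input = 70,805,687 / 0.84 = 84,292,485 BTU = 842.9 therm → 842.9 × $1.38 = $1,163.24
Heat pump: 70,805,687 BTU / 3412 = 20,750 kWh heat; / 3.72 = 5,578 kWh in → × $0.298 = $1,662.39
Difference = |$1,163.24 − $1,662.39| = $499.15

$499.15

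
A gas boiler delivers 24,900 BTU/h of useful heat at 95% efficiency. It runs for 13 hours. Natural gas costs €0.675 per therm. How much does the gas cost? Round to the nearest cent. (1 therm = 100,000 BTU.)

€2.30

Heat delivered = 24,900 BTU/h × 13 h = 323,700 BTU
Gas input = 323,700 / 0.95 = 340,737 BTU
= 340,737 / 100,000 = 3.407 therm
Cost = 3.407 × €0.675/therm = €2.30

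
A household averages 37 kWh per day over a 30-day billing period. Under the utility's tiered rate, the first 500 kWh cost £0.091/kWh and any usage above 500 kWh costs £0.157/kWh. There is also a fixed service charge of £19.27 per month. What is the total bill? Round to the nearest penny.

£160.54

Usage = 37 kWh/day × 30 days = 1110 kWh
First 500 kWh × £0.091 = £45.50
Remaining 610 kWh × £0.157 = £95.77
Energy charge = £141.27; + service £19.27 = £160.54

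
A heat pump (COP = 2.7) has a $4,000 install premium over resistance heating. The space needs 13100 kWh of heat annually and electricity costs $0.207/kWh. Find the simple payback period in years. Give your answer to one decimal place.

2.3 years

Resistance: 13100 kWh × $0.207 = $2,711.70/yr
Heat pump: 13100 / 2.7 = 4852 kWh in → × $0.207 = $1,004.33/yr
Annual savings = $1,707.37
Payback = $4,000 / $1,707.37 = 2.34 years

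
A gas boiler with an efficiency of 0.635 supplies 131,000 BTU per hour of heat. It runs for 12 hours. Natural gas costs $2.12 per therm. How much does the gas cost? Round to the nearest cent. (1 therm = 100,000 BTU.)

Heat delivered = 131,000 BTU/h × 12 h = 1,572,000 BTU
Gas input = 1,572,000 / 0.635 = 2,475,591 BTU
= 2,475,591 / 100,000 = 24.76 therm
Cost = 24.76 × $2.12/therm = $52.48

$52.48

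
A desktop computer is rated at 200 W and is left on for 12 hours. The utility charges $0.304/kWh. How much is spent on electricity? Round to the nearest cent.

$0.73

Energy = 200 W × 12 h = 2,400 Wh = 2.4 kWh
Cost = 2.4 kWh × $0.304/kWh = $0.73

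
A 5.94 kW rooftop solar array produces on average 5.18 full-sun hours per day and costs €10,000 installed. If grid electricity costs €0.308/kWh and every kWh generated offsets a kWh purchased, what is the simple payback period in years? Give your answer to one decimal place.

2.9 years

Daily generation = 5.94 kW × 5.18 h = 30.77 kWh
Annual generation = 30.77 × 365 = 11231 kWh
Annual savings = 11231 × €0.308 = €3,459.07
Payback = €10,000 / €3,459.07 = 2.89 years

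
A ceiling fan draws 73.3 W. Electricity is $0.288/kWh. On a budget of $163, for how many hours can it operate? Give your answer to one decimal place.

7721.3 h

Energy budget = $163 / $0.288 per kWh = 566 kWh = 565,972 Wh
Runtime = 565,972 Wh / 73.3 W = 7,721 h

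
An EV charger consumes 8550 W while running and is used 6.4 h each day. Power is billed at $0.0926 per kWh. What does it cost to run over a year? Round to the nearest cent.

$1849.48

Energy = 8550 W × 6.4 h/day × 365 days = 19,972,800 Wh = 19,970 kWh
Cost = 19,970 kWh × $0.0926/kWh = $1,849.48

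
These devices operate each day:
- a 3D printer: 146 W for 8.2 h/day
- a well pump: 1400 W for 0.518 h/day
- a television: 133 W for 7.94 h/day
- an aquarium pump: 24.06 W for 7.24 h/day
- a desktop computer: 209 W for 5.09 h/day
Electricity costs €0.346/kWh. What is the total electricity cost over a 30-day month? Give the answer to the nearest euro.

3D printer: 146 W × 8.2 h × 30 d = 35,916 Wh = 35.92 kWh
well pump: 1400 W × 0.518 h × 30 d = 21,756 Wh = 21.76 kWh
television: 133 W × 7.94 h × 30 d = 31,681 Wh = 31.68 kWh
aquarium pump: 24.06 W × 7.24 h × 30 d = 5,226 Wh = 5.226 kWh
desktop computer: 209 W × 5.09 h × 30 d = 31,914 Wh = 31.91 kWh
Total energy = 35.92 + 21.76 + 31.68 + 5.226 + 31.91 = 126.5 kWh
Cost = 126.5 kWh × €0.346 = €43.77 ≈ €44

€44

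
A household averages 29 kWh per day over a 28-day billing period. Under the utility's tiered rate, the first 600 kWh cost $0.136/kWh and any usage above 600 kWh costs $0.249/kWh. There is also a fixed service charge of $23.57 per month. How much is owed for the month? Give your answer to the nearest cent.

Usage = 29 kWh/day × 28 days = 812 kWh
First 600 kWh × $0.136 = $81.60
Remaining 212 kWh × $0.249 = $52.79
Energy charge = $134.39; + service $23.57 = $157.96

$157.96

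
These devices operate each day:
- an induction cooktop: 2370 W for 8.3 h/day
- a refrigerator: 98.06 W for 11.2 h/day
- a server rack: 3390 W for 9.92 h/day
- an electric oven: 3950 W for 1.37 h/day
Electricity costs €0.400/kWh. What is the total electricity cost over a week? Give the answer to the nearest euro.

€167

induction cooktop: 2370 W × 8.3 h × 7 d = 137,697 Wh = 137.7 kWh
refrigerator: 98.06 W × 11.2 h × 7 d = 7,688 Wh = 7.688 kWh
server rack: 3390 W × 9.92 h × 7 d = 235,402 Wh = 235.4 kWh
electric oven: 3950 W × 1.37 h × 7 d = 37,880 Wh = 37.88 kWh
Total energy = 137.7 + 7.688 + 235.4 + 37.88 = 418.7 kWh
Cost = 418.7 kWh × €0.400 = €167.47 ≈ €167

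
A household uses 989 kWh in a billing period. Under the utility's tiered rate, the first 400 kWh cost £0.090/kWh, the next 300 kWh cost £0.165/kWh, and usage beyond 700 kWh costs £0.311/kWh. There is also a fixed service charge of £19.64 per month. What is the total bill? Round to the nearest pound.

£195

First 400 kWh × £0.090 = £36.00
Next 300 kWh × £0.165 = £49.50
Remaining 289 kWh × £0.311 = £89.88
Energy charge = £175.38; + service £19.64 = £195.02 ≈ £195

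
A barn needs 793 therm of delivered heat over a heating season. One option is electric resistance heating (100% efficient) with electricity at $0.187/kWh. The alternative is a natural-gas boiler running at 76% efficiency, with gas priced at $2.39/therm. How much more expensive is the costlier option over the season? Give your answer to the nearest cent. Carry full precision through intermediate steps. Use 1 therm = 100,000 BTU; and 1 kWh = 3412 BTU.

$1852.38

Heat load = 793 therm × 100,000 = 79,300,000 BTU
Gas: input = 79,300,000 / 0.76 = 104,342,105 BTU = 1,043 therm → 1,043 × $2.39 = $2,493.78
Electric: 79,300,000 BTU / 3412 = 23,240 kWh → × $0.187 = $4,346.16
Difference = |$2,493.78 − $4,346.16| = $1,852.38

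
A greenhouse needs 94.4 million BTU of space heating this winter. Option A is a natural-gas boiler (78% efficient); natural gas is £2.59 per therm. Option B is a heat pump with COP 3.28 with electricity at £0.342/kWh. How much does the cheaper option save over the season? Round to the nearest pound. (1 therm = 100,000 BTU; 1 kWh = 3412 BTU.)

£250

Heat load = 94.4 × 10⁶ BTU = 94,400,000 BTU
Gas: input = 94,400,000 / 0.78 = 121,025,641 BTU = 1,210 therm → 1,210 × £2.59 = £3,134.56
Heat pump: 94,400,000 BTU / 3412 = 27,670 kWh heat; / 3.28 = 8,435 kWh in → × £0.342 = £2,884.80
Difference = |£3,134.56 − £2,884.80| = £249.77 ≈ £250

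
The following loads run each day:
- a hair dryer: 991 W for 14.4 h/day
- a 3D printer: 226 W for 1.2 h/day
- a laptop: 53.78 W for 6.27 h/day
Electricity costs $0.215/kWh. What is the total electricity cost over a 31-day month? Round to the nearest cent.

$99.17

hair dryer: 991 W × 14.4 h × 31 d = 442,382 Wh = 442.4 kWh
3D printer: 226 W × 1.2 h × 31 d = 8,407 Wh = 8.407 kWh
laptop: 53.78 W × 6.27 h × 31 d = 10,453 Wh = 10.45 kWh
Total energy = 442.4 + 8.407 + 10.45 = 461.2 kWh
Cost = 461.2 kWh × $0.215 = $99.17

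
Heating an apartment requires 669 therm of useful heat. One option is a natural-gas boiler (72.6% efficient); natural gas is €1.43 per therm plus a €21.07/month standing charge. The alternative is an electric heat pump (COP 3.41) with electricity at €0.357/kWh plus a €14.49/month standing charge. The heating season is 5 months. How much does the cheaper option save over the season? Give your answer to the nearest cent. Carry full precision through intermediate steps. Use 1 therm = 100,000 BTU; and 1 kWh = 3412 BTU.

Heat load = 669 therm × 100,000 = 66,900,000 BTU
Gas: input = 66,900,000 / 0.726 = 92,148,760 BTU = 921.5 therm → 921.5 × €1.43 = €1,317.73; + 5 × €21.07 standing = €1,423.08
Heat pump: 66,900,000 BTU / 3412 = 19,610 kWh heat; / 3.41 = 5,750 kWh in → × €0.357 = €2,052.73; + 5 × €14.49 standing = €2,125.18
Difference = |€1,423.08 − €2,125.18| = €702.10

€702.10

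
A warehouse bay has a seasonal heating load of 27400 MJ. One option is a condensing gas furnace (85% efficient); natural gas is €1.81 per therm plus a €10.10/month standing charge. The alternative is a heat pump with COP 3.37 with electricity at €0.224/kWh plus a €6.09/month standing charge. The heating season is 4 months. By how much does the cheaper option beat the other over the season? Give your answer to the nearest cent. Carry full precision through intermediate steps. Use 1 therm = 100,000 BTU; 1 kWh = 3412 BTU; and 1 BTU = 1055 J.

€63.13

Heat load = 27400 MJ = 27,400,000,000 J / 1055 = 25,971,564 BTU
Gas: input = 25,971,564 / 0.85 = 30,554,781 BTU = 305.5 therm → 305.5 × €1.81 = €553.04; + 4 × €10.10 standing = €593.44
Heat pump: 25,971,564 BTU / 3412 = 7,612 kWh heat; / 3.37 = 2,259 kWh in → × €0.224 = €505.95; + 4 × €6.09 standing = €530.31
Difference = |€593.44 − €530.31| = €63.13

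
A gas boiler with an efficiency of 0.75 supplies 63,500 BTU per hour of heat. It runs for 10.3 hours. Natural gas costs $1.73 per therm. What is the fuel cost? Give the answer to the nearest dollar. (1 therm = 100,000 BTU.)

$15

Heat delivered = 63,500 BTU/h × 10.3 h = 654,050 BTU
Gas input = 654,050 / 0.75 = 872,067 BTU
= 872,067 / 100,000 = 8.721 therm
Cost = 8.721 × $1.73/therm = $15.09 ≈ $15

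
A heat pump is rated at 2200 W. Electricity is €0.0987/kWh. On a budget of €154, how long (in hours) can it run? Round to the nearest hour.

709 h

Energy budget = €154 / €0.0987 per kWh = 1,560 kWh = 1,560,284 Wh
Runtime = 1,560,284 Wh / 2200 W = 709.2 h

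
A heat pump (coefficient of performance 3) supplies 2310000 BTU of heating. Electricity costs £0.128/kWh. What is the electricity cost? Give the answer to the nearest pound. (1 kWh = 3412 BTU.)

Heat delivered = 2,310,000 BTU / 3412 = 677 kWh
Electrical input = 677 kWh / 3 = 225.7 kWh
Cost = 225.7 × £0.128/kWh = £28.89 ≈ £29

£29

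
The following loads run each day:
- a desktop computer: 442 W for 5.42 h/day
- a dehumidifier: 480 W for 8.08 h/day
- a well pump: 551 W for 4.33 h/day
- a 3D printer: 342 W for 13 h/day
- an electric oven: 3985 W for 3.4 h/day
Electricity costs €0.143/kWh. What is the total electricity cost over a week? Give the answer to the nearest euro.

desktop computer: 442 W × 5.42 h × 7 d = 16,769 Wh = 16.77 kWh
dehumidifier: 480 W × 8.08 h × 7 d = 27,149 Wh = 27.15 kWh
well pump: 551 W × 4.33 h × 7 d = 16,701 Wh = 16.7 kWh
3D printer: 342 W × 13 h × 7 d = 31,122 Wh = 31.12 kWh
electric oven: 3985 W × 3.4 h × 7 d = 94,843 Wh = 94.84 kWh
Total energy = 16.77 + 27.15 + 16.7 + 31.12 + 94.84 = 186.6 kWh
Cost = 186.6 kWh × €0.143 = €26.68 ≈ €27

€27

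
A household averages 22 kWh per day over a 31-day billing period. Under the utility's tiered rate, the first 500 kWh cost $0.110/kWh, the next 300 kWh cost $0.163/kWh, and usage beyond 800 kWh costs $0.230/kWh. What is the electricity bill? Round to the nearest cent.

$84.67

Usage = 22 kWh/day × 31 days = 682 kWh
First 500 kWh × $0.110 = $55.00
Next 182 kWh × $0.163 = $29.67
Remaining tier: 0 kWh (not reached)
Total = $84.67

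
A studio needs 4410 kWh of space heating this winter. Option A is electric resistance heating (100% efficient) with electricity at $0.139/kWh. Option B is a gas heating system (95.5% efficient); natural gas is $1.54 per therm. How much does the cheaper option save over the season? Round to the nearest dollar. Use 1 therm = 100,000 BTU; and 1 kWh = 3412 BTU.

Heat load = 4410 kWh × 3412 = 15,046,920 BTU
Gas: input = 15,046,920 / 0.955 = 15,755,937 BTU = 157.6 therm → 157.6 × $1.54 = $242.64
Electric: 15,046,920 BTU / 3412 = 4,410 kWh → × $0.139 = $612.99
Difference = |$242.64 − $612.99| = $370.35 ≈ $370

$370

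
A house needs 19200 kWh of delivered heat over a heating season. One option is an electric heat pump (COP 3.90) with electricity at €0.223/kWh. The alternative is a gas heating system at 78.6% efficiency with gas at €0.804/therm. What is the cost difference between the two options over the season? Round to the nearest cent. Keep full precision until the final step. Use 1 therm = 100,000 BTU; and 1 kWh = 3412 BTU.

Heat load = 19200 kWh × 3412 = 65,510,400 BTU
Gas: input = 65,510,400 / 0.786 = 83,346,565 BTU = 833.5 therm → 833.5 × €0.804 = €670.11
Heat pump: 65,510,400 BTU / 3412 = 19,200 kWh heat; / 3.90 = 4,923 kWh in → × €0.223 = €1,097.85
Difference = |€670.11 − €1,097.85| = €427.74

€427.74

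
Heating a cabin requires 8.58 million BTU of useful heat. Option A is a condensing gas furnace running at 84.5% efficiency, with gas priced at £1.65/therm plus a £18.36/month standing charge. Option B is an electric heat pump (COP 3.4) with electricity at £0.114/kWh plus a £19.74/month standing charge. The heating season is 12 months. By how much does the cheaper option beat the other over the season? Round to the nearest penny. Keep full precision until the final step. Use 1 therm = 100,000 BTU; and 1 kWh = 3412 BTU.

£66.66

Heat load = 8.58 × 10⁶ BTU = 8,580,000 BTU
Gas: input = 8,580,000 / 0.845 = 10,153,846 BTU = 101.5 therm → 101.5 × £1.65 = £167.54; + 12 × £18.36 standing = £387.86
Heat pump: 8,580,000 BTU / 3412 = 2,515 kWh heat; / 3.4 = 739.6 kWh in → × £0.114 = £84.31; + 12 × £19.74 standing = £321.19
Difference = |£387.86 − £321.19| = £66.66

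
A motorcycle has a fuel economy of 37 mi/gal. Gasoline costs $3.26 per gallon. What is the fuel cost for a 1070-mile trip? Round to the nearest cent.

$94.28

Fuel = 1070 mi / 37 mpg = 28.92 gal
Cost = 28.92 gal × $3.26/gal = $94.28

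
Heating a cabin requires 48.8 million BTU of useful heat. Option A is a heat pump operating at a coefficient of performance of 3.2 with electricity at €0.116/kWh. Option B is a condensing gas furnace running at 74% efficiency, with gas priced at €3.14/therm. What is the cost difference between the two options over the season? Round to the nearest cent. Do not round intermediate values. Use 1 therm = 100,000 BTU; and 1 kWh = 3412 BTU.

€1552.24

Heat load = 48.8 × 10⁶ BTU = 48,800,000 BTU
Gas: input = 48,800,000 / 0.74 = 65,945,946 BTU = 659.5 therm → 659.5 × €3.14 = €2,070.70
Heat pump: 48,800,000 BTU / 3412 = 14,300 kWh heat; / 3.2 = 4,470 kWh in → × €0.116 = €518.46
Difference = |€2,070.70 − €518.46| = €1,552.24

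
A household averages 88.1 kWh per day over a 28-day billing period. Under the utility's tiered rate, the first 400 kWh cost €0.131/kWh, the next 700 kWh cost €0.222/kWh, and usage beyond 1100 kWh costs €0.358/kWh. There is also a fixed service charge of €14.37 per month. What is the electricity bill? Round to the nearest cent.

Usage = 88.1 kWh/day × 28 days = 2466.8 kWh
First 400 kWh × €0.131 = €52.40
Next 700 kWh × €0.222 = €155.40
Remaining 1366.8 kWh × €0.358 = €489.31
Energy charge = €697.11; + service €14.37 = €711.48

€711.48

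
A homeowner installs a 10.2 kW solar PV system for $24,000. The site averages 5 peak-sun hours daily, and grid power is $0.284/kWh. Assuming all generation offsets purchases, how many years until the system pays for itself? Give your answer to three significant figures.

Daily generation = 10.2 kW × 5 h = 51 kWh
Annual generation = 51 × 365 = 18615 kWh
Annual savings = 18615 × $0.284 = $5,286.66
Payback = $24,000 / $5,286.66 = 4.54 years

4.54 years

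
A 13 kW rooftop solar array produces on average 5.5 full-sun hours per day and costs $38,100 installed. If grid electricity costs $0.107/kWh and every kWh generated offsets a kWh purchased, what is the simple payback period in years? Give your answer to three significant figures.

13.6 years

Daily generation = 13 kW × 5.5 h = 71.5 kWh
Annual generation = 71.5 × 365 = 26098 kWh
Annual savings = 26098 × $0.107 = $2,792.43
Payback = $38,100 / $2,792.43 = 13.6 years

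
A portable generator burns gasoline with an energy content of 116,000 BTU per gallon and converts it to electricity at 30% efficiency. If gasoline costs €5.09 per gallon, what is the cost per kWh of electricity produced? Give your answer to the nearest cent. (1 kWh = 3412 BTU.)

€0.50

Electrical output per gallon = 116,000 BTU × 0.30 / 3412 BTU/kWh = 10.2 kWh
Cost per kWh = €5.09 / 10.2 kWh = €0.499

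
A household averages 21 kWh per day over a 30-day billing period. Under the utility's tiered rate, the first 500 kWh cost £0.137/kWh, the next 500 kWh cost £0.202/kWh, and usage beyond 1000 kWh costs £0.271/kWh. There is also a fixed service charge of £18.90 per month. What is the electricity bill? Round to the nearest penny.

Usage = 21 kWh/day × 30 days = 630 kWh
First 500 kWh × £0.137 = £68.50
Next 130 kWh × £0.202 = £26.26
Remaining tier: 0 kWh (not reached)
Energy charge = £94.76; + service £18.90 = £113.66

£113.66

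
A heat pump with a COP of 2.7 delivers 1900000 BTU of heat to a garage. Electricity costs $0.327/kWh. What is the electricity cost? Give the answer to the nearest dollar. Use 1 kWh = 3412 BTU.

$67

Heat delivered = 1,900,000 BTU / 3412 = 556.9 kWh
Electrical input = 556.9 kWh / 2.7 = 206.2 kWh
Cost = 206.2 × $0.327/kWh = $67.44 ≈ $67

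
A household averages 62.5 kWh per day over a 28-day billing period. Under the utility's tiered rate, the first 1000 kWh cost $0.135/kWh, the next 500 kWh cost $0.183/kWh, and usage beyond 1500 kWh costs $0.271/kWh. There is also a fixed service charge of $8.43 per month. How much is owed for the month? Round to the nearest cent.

$302.68

Usage = 62.5 kWh/day × 28 days = 1750 kWh
First 1000 kWh × $0.135 = $135.00
Next 500 kWh × $0.183 = $91.50
Remaining 250 kWh × $0.271 = $67.75
Energy charge = $294.25; + service $8.43 = $302.68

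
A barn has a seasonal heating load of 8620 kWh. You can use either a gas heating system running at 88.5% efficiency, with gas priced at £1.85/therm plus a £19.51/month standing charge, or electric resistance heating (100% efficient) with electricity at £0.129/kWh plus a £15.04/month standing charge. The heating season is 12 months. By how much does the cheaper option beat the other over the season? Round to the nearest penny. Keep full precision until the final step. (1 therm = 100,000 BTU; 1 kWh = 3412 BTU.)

£443.52

Heat load = 8620 kWh × 3412 = 29,411,440 BTU
Gas: input = 29,411,440 / 0.885 = 33,233,266 BTU = 332.3 therm → 332.3 × £1.85 = £614.82; + 12 × £19.51 standing = £848.94
Electric: 29,411,440 BTU / 3412 = 8,620 kWh → × £0.129 = £1,111.98; + 12 × £15.04 standing = £1,292.46
Difference = |£848.94 − £1,292.46| = £443.52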